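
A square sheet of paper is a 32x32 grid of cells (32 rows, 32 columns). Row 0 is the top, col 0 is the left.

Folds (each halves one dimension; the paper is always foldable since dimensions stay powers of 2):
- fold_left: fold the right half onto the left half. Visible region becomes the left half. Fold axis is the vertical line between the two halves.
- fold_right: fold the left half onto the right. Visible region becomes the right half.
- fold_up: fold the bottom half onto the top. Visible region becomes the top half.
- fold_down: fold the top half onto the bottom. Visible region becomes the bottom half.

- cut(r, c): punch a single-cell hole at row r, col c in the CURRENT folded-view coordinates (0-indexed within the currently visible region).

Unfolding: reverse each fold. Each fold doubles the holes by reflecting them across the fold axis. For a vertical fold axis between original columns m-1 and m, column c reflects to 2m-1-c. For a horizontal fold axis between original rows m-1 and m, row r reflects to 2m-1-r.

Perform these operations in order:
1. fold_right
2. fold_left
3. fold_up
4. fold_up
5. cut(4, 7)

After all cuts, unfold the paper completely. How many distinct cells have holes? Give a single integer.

Answer: 16

Derivation:
Op 1 fold_right: fold axis v@16; visible region now rows[0,32) x cols[16,32) = 32x16
Op 2 fold_left: fold axis v@24; visible region now rows[0,32) x cols[16,24) = 32x8
Op 3 fold_up: fold axis h@16; visible region now rows[0,16) x cols[16,24) = 16x8
Op 4 fold_up: fold axis h@8; visible region now rows[0,8) x cols[16,24) = 8x8
Op 5 cut(4, 7): punch at orig (4,23); cuts so far [(4, 23)]; region rows[0,8) x cols[16,24) = 8x8
Unfold 1 (reflect across h@8): 2 holes -> [(4, 23), (11, 23)]
Unfold 2 (reflect across h@16): 4 holes -> [(4, 23), (11, 23), (20, 23), (27, 23)]
Unfold 3 (reflect across v@24): 8 holes -> [(4, 23), (4, 24), (11, 23), (11, 24), (20, 23), (20, 24), (27, 23), (27, 24)]
Unfold 4 (reflect across v@16): 16 holes -> [(4, 7), (4, 8), (4, 23), (4, 24), (11, 7), (11, 8), (11, 23), (11, 24), (20, 7), (20, 8), (20, 23), (20, 24), (27, 7), (27, 8), (27, 23), (27, 24)]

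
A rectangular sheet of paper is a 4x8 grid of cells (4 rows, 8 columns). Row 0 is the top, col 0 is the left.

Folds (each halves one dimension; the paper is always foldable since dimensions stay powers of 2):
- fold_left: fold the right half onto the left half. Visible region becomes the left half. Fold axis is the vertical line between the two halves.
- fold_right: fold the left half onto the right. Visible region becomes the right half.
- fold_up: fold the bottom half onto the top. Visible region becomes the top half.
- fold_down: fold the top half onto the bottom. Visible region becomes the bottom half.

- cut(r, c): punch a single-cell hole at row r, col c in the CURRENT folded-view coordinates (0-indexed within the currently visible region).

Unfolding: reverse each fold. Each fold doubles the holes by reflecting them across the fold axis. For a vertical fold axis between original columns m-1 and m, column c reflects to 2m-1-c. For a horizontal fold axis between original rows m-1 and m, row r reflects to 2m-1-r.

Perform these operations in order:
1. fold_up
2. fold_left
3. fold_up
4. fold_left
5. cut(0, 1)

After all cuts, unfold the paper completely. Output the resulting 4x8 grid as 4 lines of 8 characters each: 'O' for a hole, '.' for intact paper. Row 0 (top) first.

Op 1 fold_up: fold axis h@2; visible region now rows[0,2) x cols[0,8) = 2x8
Op 2 fold_left: fold axis v@4; visible region now rows[0,2) x cols[0,4) = 2x4
Op 3 fold_up: fold axis h@1; visible region now rows[0,1) x cols[0,4) = 1x4
Op 4 fold_left: fold axis v@2; visible region now rows[0,1) x cols[0,2) = 1x2
Op 5 cut(0, 1): punch at orig (0,1); cuts so far [(0, 1)]; region rows[0,1) x cols[0,2) = 1x2
Unfold 1 (reflect across v@2): 2 holes -> [(0, 1), (0, 2)]
Unfold 2 (reflect across h@1): 4 holes -> [(0, 1), (0, 2), (1, 1), (1, 2)]
Unfold 3 (reflect across v@4): 8 holes -> [(0, 1), (0, 2), (0, 5), (0, 6), (1, 1), (1, 2), (1, 5), (1, 6)]
Unfold 4 (reflect across h@2): 16 holes -> [(0, 1), (0, 2), (0, 5), (0, 6), (1, 1), (1, 2), (1, 5), (1, 6), (2, 1), (2, 2), (2, 5), (2, 6), (3, 1), (3, 2), (3, 5), (3, 6)]

Answer: .OO..OO.
.OO..OO.
.OO..OO.
.OO..OO.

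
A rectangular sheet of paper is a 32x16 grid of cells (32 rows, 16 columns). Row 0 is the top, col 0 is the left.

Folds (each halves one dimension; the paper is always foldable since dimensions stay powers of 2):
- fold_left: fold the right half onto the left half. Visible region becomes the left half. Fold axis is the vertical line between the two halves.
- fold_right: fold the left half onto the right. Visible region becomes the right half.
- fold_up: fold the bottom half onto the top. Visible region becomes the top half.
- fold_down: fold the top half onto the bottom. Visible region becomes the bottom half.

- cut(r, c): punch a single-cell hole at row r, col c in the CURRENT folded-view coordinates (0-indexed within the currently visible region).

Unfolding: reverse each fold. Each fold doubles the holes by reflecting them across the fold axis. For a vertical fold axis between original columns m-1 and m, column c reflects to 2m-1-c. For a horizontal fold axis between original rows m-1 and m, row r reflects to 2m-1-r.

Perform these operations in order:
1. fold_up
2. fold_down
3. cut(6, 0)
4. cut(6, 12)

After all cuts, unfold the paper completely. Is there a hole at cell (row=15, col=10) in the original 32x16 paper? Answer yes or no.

Op 1 fold_up: fold axis h@16; visible region now rows[0,16) x cols[0,16) = 16x16
Op 2 fold_down: fold axis h@8; visible region now rows[8,16) x cols[0,16) = 8x16
Op 3 cut(6, 0): punch at orig (14,0); cuts so far [(14, 0)]; region rows[8,16) x cols[0,16) = 8x16
Op 4 cut(6, 12): punch at orig (14,12); cuts so far [(14, 0), (14, 12)]; region rows[8,16) x cols[0,16) = 8x16
Unfold 1 (reflect across h@8): 4 holes -> [(1, 0), (1, 12), (14, 0), (14, 12)]
Unfold 2 (reflect across h@16): 8 holes -> [(1, 0), (1, 12), (14, 0), (14, 12), (17, 0), (17, 12), (30, 0), (30, 12)]
Holes: [(1, 0), (1, 12), (14, 0), (14, 12), (17, 0), (17, 12), (30, 0), (30, 12)]

Answer: no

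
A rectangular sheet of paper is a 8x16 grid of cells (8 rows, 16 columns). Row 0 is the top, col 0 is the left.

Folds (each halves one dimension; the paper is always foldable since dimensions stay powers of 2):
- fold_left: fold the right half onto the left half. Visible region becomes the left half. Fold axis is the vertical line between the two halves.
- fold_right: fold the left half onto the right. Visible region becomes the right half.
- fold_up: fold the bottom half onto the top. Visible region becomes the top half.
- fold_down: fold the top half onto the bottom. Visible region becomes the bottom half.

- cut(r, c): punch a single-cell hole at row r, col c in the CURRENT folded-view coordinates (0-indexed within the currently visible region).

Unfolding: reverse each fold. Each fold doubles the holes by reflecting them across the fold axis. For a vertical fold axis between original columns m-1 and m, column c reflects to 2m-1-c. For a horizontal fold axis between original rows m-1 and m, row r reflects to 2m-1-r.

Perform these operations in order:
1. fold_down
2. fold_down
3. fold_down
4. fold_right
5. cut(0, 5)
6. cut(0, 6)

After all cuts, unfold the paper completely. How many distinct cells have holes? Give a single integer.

Op 1 fold_down: fold axis h@4; visible region now rows[4,8) x cols[0,16) = 4x16
Op 2 fold_down: fold axis h@6; visible region now rows[6,8) x cols[0,16) = 2x16
Op 3 fold_down: fold axis h@7; visible region now rows[7,8) x cols[0,16) = 1x16
Op 4 fold_right: fold axis v@8; visible region now rows[7,8) x cols[8,16) = 1x8
Op 5 cut(0, 5): punch at orig (7,13); cuts so far [(7, 13)]; region rows[7,8) x cols[8,16) = 1x8
Op 6 cut(0, 6): punch at orig (7,14); cuts so far [(7, 13), (7, 14)]; region rows[7,8) x cols[8,16) = 1x8
Unfold 1 (reflect across v@8): 4 holes -> [(7, 1), (7, 2), (7, 13), (7, 14)]
Unfold 2 (reflect across h@7): 8 holes -> [(6, 1), (6, 2), (6, 13), (6, 14), (7, 1), (7, 2), (7, 13), (7, 14)]
Unfold 3 (reflect across h@6): 16 holes -> [(4, 1), (4, 2), (4, 13), (4, 14), (5, 1), (5, 2), (5, 13), (5, 14), (6, 1), (6, 2), (6, 13), (6, 14), (7, 1), (7, 2), (7, 13), (7, 14)]
Unfold 4 (reflect across h@4): 32 holes -> [(0, 1), (0, 2), (0, 13), (0, 14), (1, 1), (1, 2), (1, 13), (1, 14), (2, 1), (2, 2), (2, 13), (2, 14), (3, 1), (3, 2), (3, 13), (3, 14), (4, 1), (4, 2), (4, 13), (4, 14), (5, 1), (5, 2), (5, 13), (5, 14), (6, 1), (6, 2), (6, 13), (6, 14), (7, 1), (7, 2), (7, 13), (7, 14)]

Answer: 32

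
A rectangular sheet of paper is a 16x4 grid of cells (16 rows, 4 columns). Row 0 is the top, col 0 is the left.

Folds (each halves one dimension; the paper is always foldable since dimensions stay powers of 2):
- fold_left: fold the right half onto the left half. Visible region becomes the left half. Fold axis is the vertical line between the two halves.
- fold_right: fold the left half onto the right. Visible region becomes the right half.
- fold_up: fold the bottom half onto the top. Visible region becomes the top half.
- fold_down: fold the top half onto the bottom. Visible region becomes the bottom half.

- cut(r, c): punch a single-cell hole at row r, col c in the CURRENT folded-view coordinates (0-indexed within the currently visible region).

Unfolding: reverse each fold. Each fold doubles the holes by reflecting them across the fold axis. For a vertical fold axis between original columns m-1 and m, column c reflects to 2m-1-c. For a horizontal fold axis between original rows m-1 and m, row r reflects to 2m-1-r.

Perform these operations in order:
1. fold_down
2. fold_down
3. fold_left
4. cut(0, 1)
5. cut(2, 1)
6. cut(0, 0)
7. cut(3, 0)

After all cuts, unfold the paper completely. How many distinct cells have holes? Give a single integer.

Answer: 32

Derivation:
Op 1 fold_down: fold axis h@8; visible region now rows[8,16) x cols[0,4) = 8x4
Op 2 fold_down: fold axis h@12; visible region now rows[12,16) x cols[0,4) = 4x4
Op 3 fold_left: fold axis v@2; visible region now rows[12,16) x cols[0,2) = 4x2
Op 4 cut(0, 1): punch at orig (12,1); cuts so far [(12, 1)]; region rows[12,16) x cols[0,2) = 4x2
Op 5 cut(2, 1): punch at orig (14,1); cuts so far [(12, 1), (14, 1)]; region rows[12,16) x cols[0,2) = 4x2
Op 6 cut(0, 0): punch at orig (12,0); cuts so far [(12, 0), (12, 1), (14, 1)]; region rows[12,16) x cols[0,2) = 4x2
Op 7 cut(3, 0): punch at orig (15,0); cuts so far [(12, 0), (12, 1), (14, 1), (15, 0)]; region rows[12,16) x cols[0,2) = 4x2
Unfold 1 (reflect across v@2): 8 holes -> [(12, 0), (12, 1), (12, 2), (12, 3), (14, 1), (14, 2), (15, 0), (15, 3)]
Unfold 2 (reflect across h@12): 16 holes -> [(8, 0), (8, 3), (9, 1), (9, 2), (11, 0), (11, 1), (11, 2), (11, 3), (12, 0), (12, 1), (12, 2), (12, 3), (14, 1), (14, 2), (15, 0), (15, 3)]
Unfold 3 (reflect across h@8): 32 holes -> [(0, 0), (0, 3), (1, 1), (1, 2), (3, 0), (3, 1), (3, 2), (3, 3), (4, 0), (4, 1), (4, 2), (4, 3), (6, 1), (6, 2), (7, 0), (7, 3), (8, 0), (8, 3), (9, 1), (9, 2), (11, 0), (11, 1), (11, 2), (11, 3), (12, 0), (12, 1), (12, 2), (12, 3), (14, 1), (14, 2), (15, 0), (15, 3)]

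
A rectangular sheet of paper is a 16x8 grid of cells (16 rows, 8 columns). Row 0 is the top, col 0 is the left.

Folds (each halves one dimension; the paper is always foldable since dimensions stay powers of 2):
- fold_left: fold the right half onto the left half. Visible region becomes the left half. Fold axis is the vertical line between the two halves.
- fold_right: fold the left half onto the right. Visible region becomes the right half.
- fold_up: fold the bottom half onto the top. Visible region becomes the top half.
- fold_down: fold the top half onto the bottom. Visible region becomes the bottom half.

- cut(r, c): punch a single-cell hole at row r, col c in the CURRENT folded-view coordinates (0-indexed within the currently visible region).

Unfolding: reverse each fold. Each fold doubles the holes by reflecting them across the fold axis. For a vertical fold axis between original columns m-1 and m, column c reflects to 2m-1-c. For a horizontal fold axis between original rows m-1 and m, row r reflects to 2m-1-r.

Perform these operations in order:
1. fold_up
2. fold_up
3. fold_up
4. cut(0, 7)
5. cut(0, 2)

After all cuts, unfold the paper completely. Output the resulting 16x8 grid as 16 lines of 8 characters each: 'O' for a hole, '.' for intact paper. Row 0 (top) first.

Answer: ..O....O
........
........
..O....O
..O....O
........
........
..O....O
..O....O
........
........
..O....O
..O....O
........
........
..O....O

Derivation:
Op 1 fold_up: fold axis h@8; visible region now rows[0,8) x cols[0,8) = 8x8
Op 2 fold_up: fold axis h@4; visible region now rows[0,4) x cols[0,8) = 4x8
Op 3 fold_up: fold axis h@2; visible region now rows[0,2) x cols[0,8) = 2x8
Op 4 cut(0, 7): punch at orig (0,7); cuts so far [(0, 7)]; region rows[0,2) x cols[0,8) = 2x8
Op 5 cut(0, 2): punch at orig (0,2); cuts so far [(0, 2), (0, 7)]; region rows[0,2) x cols[0,8) = 2x8
Unfold 1 (reflect across h@2): 4 holes -> [(0, 2), (0, 7), (3, 2), (3, 7)]
Unfold 2 (reflect across h@4): 8 holes -> [(0, 2), (0, 7), (3, 2), (3, 7), (4, 2), (4, 7), (7, 2), (7, 7)]
Unfold 3 (reflect across h@8): 16 holes -> [(0, 2), (0, 7), (3, 2), (3, 7), (4, 2), (4, 7), (7, 2), (7, 7), (8, 2), (8, 7), (11, 2), (11, 7), (12, 2), (12, 7), (15, 2), (15, 7)]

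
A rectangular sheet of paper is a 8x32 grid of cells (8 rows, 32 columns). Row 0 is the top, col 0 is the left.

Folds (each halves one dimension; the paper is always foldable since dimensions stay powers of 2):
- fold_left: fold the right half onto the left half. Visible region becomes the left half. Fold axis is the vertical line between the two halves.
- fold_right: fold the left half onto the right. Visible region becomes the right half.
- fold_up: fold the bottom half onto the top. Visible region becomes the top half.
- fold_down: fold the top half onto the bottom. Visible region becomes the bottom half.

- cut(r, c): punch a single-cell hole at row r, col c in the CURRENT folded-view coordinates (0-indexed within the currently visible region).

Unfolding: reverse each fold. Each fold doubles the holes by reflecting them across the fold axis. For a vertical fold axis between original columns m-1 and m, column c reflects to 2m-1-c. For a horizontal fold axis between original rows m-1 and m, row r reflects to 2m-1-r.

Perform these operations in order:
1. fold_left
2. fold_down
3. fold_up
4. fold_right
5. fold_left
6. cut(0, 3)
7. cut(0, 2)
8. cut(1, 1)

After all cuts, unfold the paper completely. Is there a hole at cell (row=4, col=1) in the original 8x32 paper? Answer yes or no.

Op 1 fold_left: fold axis v@16; visible region now rows[0,8) x cols[0,16) = 8x16
Op 2 fold_down: fold axis h@4; visible region now rows[4,8) x cols[0,16) = 4x16
Op 3 fold_up: fold axis h@6; visible region now rows[4,6) x cols[0,16) = 2x16
Op 4 fold_right: fold axis v@8; visible region now rows[4,6) x cols[8,16) = 2x8
Op 5 fold_left: fold axis v@12; visible region now rows[4,6) x cols[8,12) = 2x4
Op 6 cut(0, 3): punch at orig (4,11); cuts so far [(4, 11)]; region rows[4,6) x cols[8,12) = 2x4
Op 7 cut(0, 2): punch at orig (4,10); cuts so far [(4, 10), (4, 11)]; region rows[4,6) x cols[8,12) = 2x4
Op 8 cut(1, 1): punch at orig (5,9); cuts so far [(4, 10), (4, 11), (5, 9)]; region rows[4,6) x cols[8,12) = 2x4
Unfold 1 (reflect across v@12): 6 holes -> [(4, 10), (4, 11), (4, 12), (4, 13), (5, 9), (5, 14)]
Unfold 2 (reflect across v@8): 12 holes -> [(4, 2), (4, 3), (4, 4), (4, 5), (4, 10), (4, 11), (4, 12), (4, 13), (5, 1), (5, 6), (5, 9), (5, 14)]
Unfold 3 (reflect across h@6): 24 holes -> [(4, 2), (4, 3), (4, 4), (4, 5), (4, 10), (4, 11), (4, 12), (4, 13), (5, 1), (5, 6), (5, 9), (5, 14), (6, 1), (6, 6), (6, 9), (6, 14), (7, 2), (7, 3), (7, 4), (7, 5), (7, 10), (7, 11), (7, 12), (7, 13)]
Unfold 4 (reflect across h@4): 48 holes -> [(0, 2), (0, 3), (0, 4), (0, 5), (0, 10), (0, 11), (0, 12), (0, 13), (1, 1), (1, 6), (1, 9), (1, 14), (2, 1), (2, 6), (2, 9), (2, 14), (3, 2), (3, 3), (3, 4), (3, 5), (3, 10), (3, 11), (3, 12), (3, 13), (4, 2), (4, 3), (4, 4), (4, 5), (4, 10), (4, 11), (4, 12), (4, 13), (5, 1), (5, 6), (5, 9), (5, 14), (6, 1), (6, 6), (6, 9), (6, 14), (7, 2), (7, 3), (7, 4), (7, 5), (7, 10), (7, 11), (7, 12), (7, 13)]
Unfold 5 (reflect across v@16): 96 holes -> [(0, 2), (0, 3), (0, 4), (0, 5), (0, 10), (0, 11), (0, 12), (0, 13), (0, 18), (0, 19), (0, 20), (0, 21), (0, 26), (0, 27), (0, 28), (0, 29), (1, 1), (1, 6), (1, 9), (1, 14), (1, 17), (1, 22), (1, 25), (1, 30), (2, 1), (2, 6), (2, 9), (2, 14), (2, 17), (2, 22), (2, 25), (2, 30), (3, 2), (3, 3), (3, 4), (3, 5), (3, 10), (3, 11), (3, 12), (3, 13), (3, 18), (3, 19), (3, 20), (3, 21), (3, 26), (3, 27), (3, 28), (3, 29), (4, 2), (4, 3), (4, 4), (4, 5), (4, 10), (4, 11), (4, 12), (4, 13), (4, 18), (4, 19), (4, 20), (4, 21), (4, 26), (4, 27), (4, 28), (4, 29), (5, 1), (5, 6), (5, 9), (5, 14), (5, 17), (5, 22), (5, 25), (5, 30), (6, 1), (6, 6), (6, 9), (6, 14), (6, 17), (6, 22), (6, 25), (6, 30), (7, 2), (7, 3), (7, 4), (7, 5), (7, 10), (7, 11), (7, 12), (7, 13), (7, 18), (7, 19), (7, 20), (7, 21), (7, 26), (7, 27), (7, 28), (7, 29)]
Holes: [(0, 2), (0, 3), (0, 4), (0, 5), (0, 10), (0, 11), (0, 12), (0, 13), (0, 18), (0, 19), (0, 20), (0, 21), (0, 26), (0, 27), (0, 28), (0, 29), (1, 1), (1, 6), (1, 9), (1, 14), (1, 17), (1, 22), (1, 25), (1, 30), (2, 1), (2, 6), (2, 9), (2, 14), (2, 17), (2, 22), (2, 25), (2, 30), (3, 2), (3, 3), (3, 4), (3, 5), (3, 10), (3, 11), (3, 12), (3, 13), (3, 18), (3, 19), (3, 20), (3, 21), (3, 26), (3, 27), (3, 28), (3, 29), (4, 2), (4, 3), (4, 4), (4, 5), (4, 10), (4, 11), (4, 12), (4, 13), (4, 18), (4, 19), (4, 20), (4, 21), (4, 26), (4, 27), (4, 28), (4, 29), (5, 1), (5, 6), (5, 9), (5, 14), (5, 17), (5, 22), (5, 25), (5, 30), (6, 1), (6, 6), (6, 9), (6, 14), (6, 17), (6, 22), (6, 25), (6, 30), (7, 2), (7, 3), (7, 4), (7, 5), (7, 10), (7, 11), (7, 12), (7, 13), (7, 18), (7, 19), (7, 20), (7, 21), (7, 26), (7, 27), (7, 28), (7, 29)]

Answer: no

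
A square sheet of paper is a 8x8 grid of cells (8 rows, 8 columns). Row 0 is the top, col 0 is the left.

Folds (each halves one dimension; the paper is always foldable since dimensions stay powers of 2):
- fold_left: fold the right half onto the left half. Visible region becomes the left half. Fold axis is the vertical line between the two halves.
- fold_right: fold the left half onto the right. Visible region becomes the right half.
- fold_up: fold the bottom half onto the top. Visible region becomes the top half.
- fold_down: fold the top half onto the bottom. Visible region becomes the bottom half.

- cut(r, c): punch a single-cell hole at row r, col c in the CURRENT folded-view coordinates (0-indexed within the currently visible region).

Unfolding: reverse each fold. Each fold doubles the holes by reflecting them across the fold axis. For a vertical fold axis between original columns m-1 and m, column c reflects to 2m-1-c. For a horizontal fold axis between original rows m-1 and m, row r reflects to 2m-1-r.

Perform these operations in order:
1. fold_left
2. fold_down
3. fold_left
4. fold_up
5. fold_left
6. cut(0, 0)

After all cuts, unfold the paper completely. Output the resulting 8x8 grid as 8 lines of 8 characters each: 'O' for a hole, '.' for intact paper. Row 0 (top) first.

Answer: OOOOOOOO
........
........
OOOOOOOO
OOOOOOOO
........
........
OOOOOOOO

Derivation:
Op 1 fold_left: fold axis v@4; visible region now rows[0,8) x cols[0,4) = 8x4
Op 2 fold_down: fold axis h@4; visible region now rows[4,8) x cols[0,4) = 4x4
Op 3 fold_left: fold axis v@2; visible region now rows[4,8) x cols[0,2) = 4x2
Op 4 fold_up: fold axis h@6; visible region now rows[4,6) x cols[0,2) = 2x2
Op 5 fold_left: fold axis v@1; visible region now rows[4,6) x cols[0,1) = 2x1
Op 6 cut(0, 0): punch at orig (4,0); cuts so far [(4, 0)]; region rows[4,6) x cols[0,1) = 2x1
Unfold 1 (reflect across v@1): 2 holes -> [(4, 0), (4, 1)]
Unfold 2 (reflect across h@6): 4 holes -> [(4, 0), (4, 1), (7, 0), (7, 1)]
Unfold 3 (reflect across v@2): 8 holes -> [(4, 0), (4, 1), (4, 2), (4, 3), (7, 0), (7, 1), (7, 2), (7, 3)]
Unfold 4 (reflect across h@4): 16 holes -> [(0, 0), (0, 1), (0, 2), (0, 3), (3, 0), (3, 1), (3, 2), (3, 3), (4, 0), (4, 1), (4, 2), (4, 3), (7, 0), (7, 1), (7, 2), (7, 3)]
Unfold 5 (reflect across v@4): 32 holes -> [(0, 0), (0, 1), (0, 2), (0, 3), (0, 4), (0, 5), (0, 6), (0, 7), (3, 0), (3, 1), (3, 2), (3, 3), (3, 4), (3, 5), (3, 6), (3, 7), (4, 0), (4, 1), (4, 2), (4, 3), (4, 4), (4, 5), (4, 6), (4, 7), (7, 0), (7, 1), (7, 2), (7, 3), (7, 4), (7, 5), (7, 6), (7, 7)]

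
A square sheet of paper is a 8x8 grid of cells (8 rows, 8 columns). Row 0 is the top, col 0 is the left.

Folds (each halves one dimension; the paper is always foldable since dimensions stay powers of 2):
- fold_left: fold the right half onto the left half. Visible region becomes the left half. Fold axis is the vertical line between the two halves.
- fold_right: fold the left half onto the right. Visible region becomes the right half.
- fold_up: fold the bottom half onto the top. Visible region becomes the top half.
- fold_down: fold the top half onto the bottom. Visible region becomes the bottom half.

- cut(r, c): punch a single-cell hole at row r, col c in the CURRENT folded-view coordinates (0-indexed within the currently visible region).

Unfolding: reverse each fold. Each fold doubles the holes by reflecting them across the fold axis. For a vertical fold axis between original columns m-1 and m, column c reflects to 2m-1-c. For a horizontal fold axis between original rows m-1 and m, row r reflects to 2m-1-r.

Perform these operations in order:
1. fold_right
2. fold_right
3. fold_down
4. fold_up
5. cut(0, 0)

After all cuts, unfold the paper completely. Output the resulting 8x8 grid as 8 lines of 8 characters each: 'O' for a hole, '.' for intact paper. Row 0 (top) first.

Answer: .OO..OO.
........
........
.OO..OO.
.OO..OO.
........
........
.OO..OO.

Derivation:
Op 1 fold_right: fold axis v@4; visible region now rows[0,8) x cols[4,8) = 8x4
Op 2 fold_right: fold axis v@6; visible region now rows[0,8) x cols[6,8) = 8x2
Op 3 fold_down: fold axis h@4; visible region now rows[4,8) x cols[6,8) = 4x2
Op 4 fold_up: fold axis h@6; visible region now rows[4,6) x cols[6,8) = 2x2
Op 5 cut(0, 0): punch at orig (4,6); cuts so far [(4, 6)]; region rows[4,6) x cols[6,8) = 2x2
Unfold 1 (reflect across h@6): 2 holes -> [(4, 6), (7, 6)]
Unfold 2 (reflect across h@4): 4 holes -> [(0, 6), (3, 6), (4, 6), (7, 6)]
Unfold 3 (reflect across v@6): 8 holes -> [(0, 5), (0, 6), (3, 5), (3, 6), (4, 5), (4, 6), (7, 5), (7, 6)]
Unfold 4 (reflect across v@4): 16 holes -> [(0, 1), (0, 2), (0, 5), (0, 6), (3, 1), (3, 2), (3, 5), (3, 6), (4, 1), (4, 2), (4, 5), (4, 6), (7, 1), (7, 2), (7, 5), (7, 6)]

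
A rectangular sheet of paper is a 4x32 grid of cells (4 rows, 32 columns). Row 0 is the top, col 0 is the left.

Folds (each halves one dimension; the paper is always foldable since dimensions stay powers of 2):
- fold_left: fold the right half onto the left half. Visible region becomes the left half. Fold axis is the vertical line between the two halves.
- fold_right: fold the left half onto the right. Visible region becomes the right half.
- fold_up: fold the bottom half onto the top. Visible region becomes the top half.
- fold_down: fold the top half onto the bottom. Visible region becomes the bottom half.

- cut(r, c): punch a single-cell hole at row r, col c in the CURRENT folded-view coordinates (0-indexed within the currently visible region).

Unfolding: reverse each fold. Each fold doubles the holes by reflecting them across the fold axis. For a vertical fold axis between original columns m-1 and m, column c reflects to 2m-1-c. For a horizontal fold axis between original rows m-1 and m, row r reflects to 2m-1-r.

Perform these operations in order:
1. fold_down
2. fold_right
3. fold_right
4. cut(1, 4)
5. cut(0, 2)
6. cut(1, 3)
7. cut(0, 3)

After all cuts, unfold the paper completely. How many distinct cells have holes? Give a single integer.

Op 1 fold_down: fold axis h@2; visible region now rows[2,4) x cols[0,32) = 2x32
Op 2 fold_right: fold axis v@16; visible region now rows[2,4) x cols[16,32) = 2x16
Op 3 fold_right: fold axis v@24; visible region now rows[2,4) x cols[24,32) = 2x8
Op 4 cut(1, 4): punch at orig (3,28); cuts so far [(3, 28)]; region rows[2,4) x cols[24,32) = 2x8
Op 5 cut(0, 2): punch at orig (2,26); cuts so far [(2, 26), (3, 28)]; region rows[2,4) x cols[24,32) = 2x8
Op 6 cut(1, 3): punch at orig (3,27); cuts so far [(2, 26), (3, 27), (3, 28)]; region rows[2,4) x cols[24,32) = 2x8
Op 7 cut(0, 3): punch at orig (2,27); cuts so far [(2, 26), (2, 27), (3, 27), (3, 28)]; region rows[2,4) x cols[24,32) = 2x8
Unfold 1 (reflect across v@24): 8 holes -> [(2, 20), (2, 21), (2, 26), (2, 27), (3, 19), (3, 20), (3, 27), (3, 28)]
Unfold 2 (reflect across v@16): 16 holes -> [(2, 4), (2, 5), (2, 10), (2, 11), (2, 20), (2, 21), (2, 26), (2, 27), (3, 3), (3, 4), (3, 11), (3, 12), (3, 19), (3, 20), (3, 27), (3, 28)]
Unfold 3 (reflect across h@2): 32 holes -> [(0, 3), (0, 4), (0, 11), (0, 12), (0, 19), (0, 20), (0, 27), (0, 28), (1, 4), (1, 5), (1, 10), (1, 11), (1, 20), (1, 21), (1, 26), (1, 27), (2, 4), (2, 5), (2, 10), (2, 11), (2, 20), (2, 21), (2, 26), (2, 27), (3, 3), (3, 4), (3, 11), (3, 12), (3, 19), (3, 20), (3, 27), (3, 28)]

Answer: 32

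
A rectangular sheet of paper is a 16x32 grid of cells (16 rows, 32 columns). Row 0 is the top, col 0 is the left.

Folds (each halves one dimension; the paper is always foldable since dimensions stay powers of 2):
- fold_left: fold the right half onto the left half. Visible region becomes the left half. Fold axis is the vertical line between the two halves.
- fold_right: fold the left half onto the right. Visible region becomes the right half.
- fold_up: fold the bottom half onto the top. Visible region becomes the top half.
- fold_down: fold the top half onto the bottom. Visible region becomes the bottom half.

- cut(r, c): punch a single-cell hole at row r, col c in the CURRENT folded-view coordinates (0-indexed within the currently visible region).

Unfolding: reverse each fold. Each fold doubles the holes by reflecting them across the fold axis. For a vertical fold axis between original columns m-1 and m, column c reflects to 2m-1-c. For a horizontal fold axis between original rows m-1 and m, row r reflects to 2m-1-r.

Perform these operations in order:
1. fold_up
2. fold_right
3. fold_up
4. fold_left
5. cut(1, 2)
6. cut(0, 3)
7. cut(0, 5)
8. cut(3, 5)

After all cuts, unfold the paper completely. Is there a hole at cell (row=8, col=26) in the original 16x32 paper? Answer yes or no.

Answer: yes

Derivation:
Op 1 fold_up: fold axis h@8; visible region now rows[0,8) x cols[0,32) = 8x32
Op 2 fold_right: fold axis v@16; visible region now rows[0,8) x cols[16,32) = 8x16
Op 3 fold_up: fold axis h@4; visible region now rows[0,4) x cols[16,32) = 4x16
Op 4 fold_left: fold axis v@24; visible region now rows[0,4) x cols[16,24) = 4x8
Op 5 cut(1, 2): punch at orig (1,18); cuts so far [(1, 18)]; region rows[0,4) x cols[16,24) = 4x8
Op 6 cut(0, 3): punch at orig (0,19); cuts so far [(0, 19), (1, 18)]; region rows[0,4) x cols[16,24) = 4x8
Op 7 cut(0, 5): punch at orig (0,21); cuts so far [(0, 19), (0, 21), (1, 18)]; region rows[0,4) x cols[16,24) = 4x8
Op 8 cut(3, 5): punch at orig (3,21); cuts so far [(0, 19), (0, 21), (1, 18), (3, 21)]; region rows[0,4) x cols[16,24) = 4x8
Unfold 1 (reflect across v@24): 8 holes -> [(0, 19), (0, 21), (0, 26), (0, 28), (1, 18), (1, 29), (3, 21), (3, 26)]
Unfold 2 (reflect across h@4): 16 holes -> [(0, 19), (0, 21), (0, 26), (0, 28), (1, 18), (1, 29), (3, 21), (3, 26), (4, 21), (4, 26), (6, 18), (6, 29), (7, 19), (7, 21), (7, 26), (7, 28)]
Unfold 3 (reflect across v@16): 32 holes -> [(0, 3), (0, 5), (0, 10), (0, 12), (0, 19), (0, 21), (0, 26), (0, 28), (1, 2), (1, 13), (1, 18), (1, 29), (3, 5), (3, 10), (3, 21), (3, 26), (4, 5), (4, 10), (4, 21), (4, 26), (6, 2), (6, 13), (6, 18), (6, 29), (7, 3), (7, 5), (7, 10), (7, 12), (7, 19), (7, 21), (7, 26), (7, 28)]
Unfold 4 (reflect across h@8): 64 holes -> [(0, 3), (0, 5), (0, 10), (0, 12), (0, 19), (0, 21), (0, 26), (0, 28), (1, 2), (1, 13), (1, 18), (1, 29), (3, 5), (3, 10), (3, 21), (3, 26), (4, 5), (4, 10), (4, 21), (4, 26), (6, 2), (6, 13), (6, 18), (6, 29), (7, 3), (7, 5), (7, 10), (7, 12), (7, 19), (7, 21), (7, 26), (7, 28), (8, 3), (8, 5), (8, 10), (8, 12), (8, 19), (8, 21), (8, 26), (8, 28), (9, 2), (9, 13), (9, 18), (9, 29), (11, 5), (11, 10), (11, 21), (11, 26), (12, 5), (12, 10), (12, 21), (12, 26), (14, 2), (14, 13), (14, 18), (14, 29), (15, 3), (15, 5), (15, 10), (15, 12), (15, 19), (15, 21), (15, 26), (15, 28)]
Holes: [(0, 3), (0, 5), (0, 10), (0, 12), (0, 19), (0, 21), (0, 26), (0, 28), (1, 2), (1, 13), (1, 18), (1, 29), (3, 5), (3, 10), (3, 21), (3, 26), (4, 5), (4, 10), (4, 21), (4, 26), (6, 2), (6, 13), (6, 18), (6, 29), (7, 3), (7, 5), (7, 10), (7, 12), (7, 19), (7, 21), (7, 26), (7, 28), (8, 3), (8, 5), (8, 10), (8, 12), (8, 19), (8, 21), (8, 26), (8, 28), (9, 2), (9, 13), (9, 18), (9, 29), (11, 5), (11, 10), (11, 21), (11, 26), (12, 5), (12, 10), (12, 21), (12, 26), (14, 2), (14, 13), (14, 18), (14, 29), (15, 3), (15, 5), (15, 10), (15, 12), (15, 19), (15, 21), (15, 26), (15, 28)]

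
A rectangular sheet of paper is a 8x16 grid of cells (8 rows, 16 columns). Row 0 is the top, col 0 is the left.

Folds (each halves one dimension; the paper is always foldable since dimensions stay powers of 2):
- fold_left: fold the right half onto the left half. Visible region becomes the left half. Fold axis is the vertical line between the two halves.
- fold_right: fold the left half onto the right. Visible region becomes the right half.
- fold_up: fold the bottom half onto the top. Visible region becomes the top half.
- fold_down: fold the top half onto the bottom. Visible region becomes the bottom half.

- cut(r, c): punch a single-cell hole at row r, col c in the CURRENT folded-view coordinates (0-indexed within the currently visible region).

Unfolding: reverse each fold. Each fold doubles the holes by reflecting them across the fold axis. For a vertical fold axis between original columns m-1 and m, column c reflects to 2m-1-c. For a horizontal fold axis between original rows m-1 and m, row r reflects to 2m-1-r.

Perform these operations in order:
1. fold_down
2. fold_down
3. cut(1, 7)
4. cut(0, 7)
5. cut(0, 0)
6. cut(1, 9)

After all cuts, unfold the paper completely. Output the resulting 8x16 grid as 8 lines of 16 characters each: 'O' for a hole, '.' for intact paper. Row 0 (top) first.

Op 1 fold_down: fold axis h@4; visible region now rows[4,8) x cols[0,16) = 4x16
Op 2 fold_down: fold axis h@6; visible region now rows[6,8) x cols[0,16) = 2x16
Op 3 cut(1, 7): punch at orig (7,7); cuts so far [(7, 7)]; region rows[6,8) x cols[0,16) = 2x16
Op 4 cut(0, 7): punch at orig (6,7); cuts so far [(6, 7), (7, 7)]; region rows[6,8) x cols[0,16) = 2x16
Op 5 cut(0, 0): punch at orig (6,0); cuts so far [(6, 0), (6, 7), (7, 7)]; region rows[6,8) x cols[0,16) = 2x16
Op 6 cut(1, 9): punch at orig (7,9); cuts so far [(6, 0), (6, 7), (7, 7), (7, 9)]; region rows[6,8) x cols[0,16) = 2x16
Unfold 1 (reflect across h@6): 8 holes -> [(4, 7), (4, 9), (5, 0), (5, 7), (6, 0), (6, 7), (7, 7), (7, 9)]
Unfold 2 (reflect across h@4): 16 holes -> [(0, 7), (0, 9), (1, 0), (1, 7), (2, 0), (2, 7), (3, 7), (3, 9), (4, 7), (4, 9), (5, 0), (5, 7), (6, 0), (6, 7), (7, 7), (7, 9)]

Answer: .......O.O......
O......O........
O......O........
.......O.O......
.......O.O......
O......O........
O......O........
.......O.O......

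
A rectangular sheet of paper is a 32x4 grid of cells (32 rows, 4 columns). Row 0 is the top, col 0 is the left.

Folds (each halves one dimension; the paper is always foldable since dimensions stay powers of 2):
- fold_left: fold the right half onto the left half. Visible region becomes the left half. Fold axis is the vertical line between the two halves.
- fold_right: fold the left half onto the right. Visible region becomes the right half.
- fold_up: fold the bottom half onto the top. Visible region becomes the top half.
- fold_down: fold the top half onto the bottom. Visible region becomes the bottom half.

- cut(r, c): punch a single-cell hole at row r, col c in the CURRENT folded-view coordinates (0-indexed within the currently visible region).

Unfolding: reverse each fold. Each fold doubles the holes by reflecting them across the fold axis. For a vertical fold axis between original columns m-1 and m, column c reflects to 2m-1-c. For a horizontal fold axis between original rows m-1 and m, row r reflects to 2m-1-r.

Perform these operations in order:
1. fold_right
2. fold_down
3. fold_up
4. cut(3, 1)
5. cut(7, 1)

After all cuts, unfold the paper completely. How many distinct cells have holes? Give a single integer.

Op 1 fold_right: fold axis v@2; visible region now rows[0,32) x cols[2,4) = 32x2
Op 2 fold_down: fold axis h@16; visible region now rows[16,32) x cols[2,4) = 16x2
Op 3 fold_up: fold axis h@24; visible region now rows[16,24) x cols[2,4) = 8x2
Op 4 cut(3, 1): punch at orig (19,3); cuts so far [(19, 3)]; region rows[16,24) x cols[2,4) = 8x2
Op 5 cut(7, 1): punch at orig (23,3); cuts so far [(19, 3), (23, 3)]; region rows[16,24) x cols[2,4) = 8x2
Unfold 1 (reflect across h@24): 4 holes -> [(19, 3), (23, 3), (24, 3), (28, 3)]
Unfold 2 (reflect across h@16): 8 holes -> [(3, 3), (7, 3), (8, 3), (12, 3), (19, 3), (23, 3), (24, 3), (28, 3)]
Unfold 3 (reflect across v@2): 16 holes -> [(3, 0), (3, 3), (7, 0), (7, 3), (8, 0), (8, 3), (12, 0), (12, 3), (19, 0), (19, 3), (23, 0), (23, 3), (24, 0), (24, 3), (28, 0), (28, 3)]

Answer: 16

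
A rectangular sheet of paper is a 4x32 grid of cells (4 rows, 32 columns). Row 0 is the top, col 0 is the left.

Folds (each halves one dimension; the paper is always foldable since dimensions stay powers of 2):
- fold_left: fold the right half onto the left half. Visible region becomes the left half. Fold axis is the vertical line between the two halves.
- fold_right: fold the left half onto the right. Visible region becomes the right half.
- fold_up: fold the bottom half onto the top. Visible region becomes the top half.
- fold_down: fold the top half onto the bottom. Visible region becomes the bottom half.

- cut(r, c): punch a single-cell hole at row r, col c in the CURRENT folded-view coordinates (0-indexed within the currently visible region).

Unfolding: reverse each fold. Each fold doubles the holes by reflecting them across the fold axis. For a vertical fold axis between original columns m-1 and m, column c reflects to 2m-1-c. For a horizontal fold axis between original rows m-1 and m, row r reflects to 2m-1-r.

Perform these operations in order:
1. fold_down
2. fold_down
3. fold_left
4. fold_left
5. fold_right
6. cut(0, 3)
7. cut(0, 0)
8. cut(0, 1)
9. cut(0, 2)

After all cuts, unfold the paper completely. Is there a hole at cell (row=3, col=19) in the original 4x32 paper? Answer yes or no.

Op 1 fold_down: fold axis h@2; visible region now rows[2,4) x cols[0,32) = 2x32
Op 2 fold_down: fold axis h@3; visible region now rows[3,4) x cols[0,32) = 1x32
Op 3 fold_left: fold axis v@16; visible region now rows[3,4) x cols[0,16) = 1x16
Op 4 fold_left: fold axis v@8; visible region now rows[3,4) x cols[0,8) = 1x8
Op 5 fold_right: fold axis v@4; visible region now rows[3,4) x cols[4,8) = 1x4
Op 6 cut(0, 3): punch at orig (3,7); cuts so far [(3, 7)]; region rows[3,4) x cols[4,8) = 1x4
Op 7 cut(0, 0): punch at orig (3,4); cuts so far [(3, 4), (3, 7)]; region rows[3,4) x cols[4,8) = 1x4
Op 8 cut(0, 1): punch at orig (3,5); cuts so far [(3, 4), (3, 5), (3, 7)]; region rows[3,4) x cols[4,8) = 1x4
Op 9 cut(0, 2): punch at orig (3,6); cuts so far [(3, 4), (3, 5), (3, 6), (3, 7)]; region rows[3,4) x cols[4,8) = 1x4
Unfold 1 (reflect across v@4): 8 holes -> [(3, 0), (3, 1), (3, 2), (3, 3), (3, 4), (3, 5), (3, 6), (3, 7)]
Unfold 2 (reflect across v@8): 16 holes -> [(3, 0), (3, 1), (3, 2), (3, 3), (3, 4), (3, 5), (3, 6), (3, 7), (3, 8), (3, 9), (3, 10), (3, 11), (3, 12), (3, 13), (3, 14), (3, 15)]
Unfold 3 (reflect across v@16): 32 holes -> [(3, 0), (3, 1), (3, 2), (3, 3), (3, 4), (3, 5), (3, 6), (3, 7), (3, 8), (3, 9), (3, 10), (3, 11), (3, 12), (3, 13), (3, 14), (3, 15), (3, 16), (3, 17), (3, 18), (3, 19), (3, 20), (3, 21), (3, 22), (3, 23), (3, 24), (3, 25), (3, 26), (3, 27), (3, 28), (3, 29), (3, 30), (3, 31)]
Unfold 4 (reflect across h@3): 64 holes -> [(2, 0), (2, 1), (2, 2), (2, 3), (2, 4), (2, 5), (2, 6), (2, 7), (2, 8), (2, 9), (2, 10), (2, 11), (2, 12), (2, 13), (2, 14), (2, 15), (2, 16), (2, 17), (2, 18), (2, 19), (2, 20), (2, 21), (2, 22), (2, 23), (2, 24), (2, 25), (2, 26), (2, 27), (2, 28), (2, 29), (2, 30), (2, 31), (3, 0), (3, 1), (3, 2), (3, 3), (3, 4), (3, 5), (3, 6), (3, 7), (3, 8), (3, 9), (3, 10), (3, 11), (3, 12), (3, 13), (3, 14), (3, 15), (3, 16), (3, 17), (3, 18), (3, 19), (3, 20), (3, 21), (3, 22), (3, 23), (3, 24), (3, 25), (3, 26), (3, 27), (3, 28), (3, 29), (3, 30), (3, 31)]
Unfold 5 (reflect across h@2): 128 holes -> [(0, 0), (0, 1), (0, 2), (0, 3), (0, 4), (0, 5), (0, 6), (0, 7), (0, 8), (0, 9), (0, 10), (0, 11), (0, 12), (0, 13), (0, 14), (0, 15), (0, 16), (0, 17), (0, 18), (0, 19), (0, 20), (0, 21), (0, 22), (0, 23), (0, 24), (0, 25), (0, 26), (0, 27), (0, 28), (0, 29), (0, 30), (0, 31), (1, 0), (1, 1), (1, 2), (1, 3), (1, 4), (1, 5), (1, 6), (1, 7), (1, 8), (1, 9), (1, 10), (1, 11), (1, 12), (1, 13), (1, 14), (1, 15), (1, 16), (1, 17), (1, 18), (1, 19), (1, 20), (1, 21), (1, 22), (1, 23), (1, 24), (1, 25), (1, 26), (1, 27), (1, 28), (1, 29), (1, 30), (1, 31), (2, 0), (2, 1), (2, 2), (2, 3), (2, 4), (2, 5), (2, 6), (2, 7), (2, 8), (2, 9), (2, 10), (2, 11), (2, 12), (2, 13), (2, 14), (2, 15), (2, 16), (2, 17), (2, 18), (2, 19), (2, 20), (2, 21), (2, 22), (2, 23), (2, 24), (2, 25), (2, 26), (2, 27), (2, 28), (2, 29), (2, 30), (2, 31), (3, 0), (3, 1), (3, 2), (3, 3), (3, 4), (3, 5), (3, 6), (3, 7), (3, 8), (3, 9), (3, 10), (3, 11), (3, 12), (3, 13), (3, 14), (3, 15), (3, 16), (3, 17), (3, 18), (3, 19), (3, 20), (3, 21), (3, 22), (3, 23), (3, 24), (3, 25), (3, 26), (3, 27), (3, 28), (3, 29), (3, 30), (3, 31)]
Holes: [(0, 0), (0, 1), (0, 2), (0, 3), (0, 4), (0, 5), (0, 6), (0, 7), (0, 8), (0, 9), (0, 10), (0, 11), (0, 12), (0, 13), (0, 14), (0, 15), (0, 16), (0, 17), (0, 18), (0, 19), (0, 20), (0, 21), (0, 22), (0, 23), (0, 24), (0, 25), (0, 26), (0, 27), (0, 28), (0, 29), (0, 30), (0, 31), (1, 0), (1, 1), (1, 2), (1, 3), (1, 4), (1, 5), (1, 6), (1, 7), (1, 8), (1, 9), (1, 10), (1, 11), (1, 12), (1, 13), (1, 14), (1, 15), (1, 16), (1, 17), (1, 18), (1, 19), (1, 20), (1, 21), (1, 22), (1, 23), (1, 24), (1, 25), (1, 26), (1, 27), (1, 28), (1, 29), (1, 30), (1, 31), (2, 0), (2, 1), (2, 2), (2, 3), (2, 4), (2, 5), (2, 6), (2, 7), (2, 8), (2, 9), (2, 10), (2, 11), (2, 12), (2, 13), (2, 14), (2, 15), (2, 16), (2, 17), (2, 18), (2, 19), (2, 20), (2, 21), (2, 22), (2, 23), (2, 24), (2, 25), (2, 26), (2, 27), (2, 28), (2, 29), (2, 30), (2, 31), (3, 0), (3, 1), (3, 2), (3, 3), (3, 4), (3, 5), (3, 6), (3, 7), (3, 8), (3, 9), (3, 10), (3, 11), (3, 12), (3, 13), (3, 14), (3, 15), (3, 16), (3, 17), (3, 18), (3, 19), (3, 20), (3, 21), (3, 22), (3, 23), (3, 24), (3, 25), (3, 26), (3, 27), (3, 28), (3, 29), (3, 30), (3, 31)]

Answer: yes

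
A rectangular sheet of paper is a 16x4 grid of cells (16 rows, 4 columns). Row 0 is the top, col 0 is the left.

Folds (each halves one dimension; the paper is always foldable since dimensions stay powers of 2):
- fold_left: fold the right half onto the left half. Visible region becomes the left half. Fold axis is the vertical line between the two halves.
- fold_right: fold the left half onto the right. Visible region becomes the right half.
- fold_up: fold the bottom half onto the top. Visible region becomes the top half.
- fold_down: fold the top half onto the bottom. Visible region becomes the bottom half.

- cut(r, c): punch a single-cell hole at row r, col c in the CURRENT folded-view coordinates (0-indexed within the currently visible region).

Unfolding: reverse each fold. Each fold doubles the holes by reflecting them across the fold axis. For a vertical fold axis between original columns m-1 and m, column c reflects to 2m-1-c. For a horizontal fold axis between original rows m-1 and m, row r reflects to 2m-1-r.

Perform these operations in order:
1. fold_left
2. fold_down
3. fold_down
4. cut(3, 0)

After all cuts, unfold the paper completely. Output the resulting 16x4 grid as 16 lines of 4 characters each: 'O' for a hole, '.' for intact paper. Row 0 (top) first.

Op 1 fold_left: fold axis v@2; visible region now rows[0,16) x cols[0,2) = 16x2
Op 2 fold_down: fold axis h@8; visible region now rows[8,16) x cols[0,2) = 8x2
Op 3 fold_down: fold axis h@12; visible region now rows[12,16) x cols[0,2) = 4x2
Op 4 cut(3, 0): punch at orig (15,0); cuts so far [(15, 0)]; region rows[12,16) x cols[0,2) = 4x2
Unfold 1 (reflect across h@12): 2 holes -> [(8, 0), (15, 0)]
Unfold 2 (reflect across h@8): 4 holes -> [(0, 0), (7, 0), (8, 0), (15, 0)]
Unfold 3 (reflect across v@2): 8 holes -> [(0, 0), (0, 3), (7, 0), (7, 3), (8, 0), (8, 3), (15, 0), (15, 3)]

Answer: O..O
....
....
....
....
....
....
O..O
O..O
....
....
....
....
....
....
O..O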